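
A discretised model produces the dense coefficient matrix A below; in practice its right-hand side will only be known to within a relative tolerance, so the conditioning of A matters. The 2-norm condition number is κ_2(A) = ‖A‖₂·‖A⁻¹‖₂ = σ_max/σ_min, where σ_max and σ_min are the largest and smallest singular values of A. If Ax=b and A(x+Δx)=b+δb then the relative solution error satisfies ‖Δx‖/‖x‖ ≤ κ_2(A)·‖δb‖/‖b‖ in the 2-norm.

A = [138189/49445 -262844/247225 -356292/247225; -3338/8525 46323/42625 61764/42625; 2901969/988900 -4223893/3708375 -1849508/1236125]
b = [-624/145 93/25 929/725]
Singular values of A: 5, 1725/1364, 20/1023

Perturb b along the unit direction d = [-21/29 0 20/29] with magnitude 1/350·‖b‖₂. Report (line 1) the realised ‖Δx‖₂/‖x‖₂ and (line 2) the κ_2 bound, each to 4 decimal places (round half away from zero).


0.0042
0.7307

largest singular value 5, smallest 20/1023
κ_2(A) = 5 / (20/1023) = 255.7500
worst-case relative error ≤ 255.7500 × 1/350 = 0.7307
solve Ax = b  →  x = [0.9433 -162.3254 124.5662]
‖b‖₂ = 5.8310 and ‖x‖₂ = 204.6146
with δb = [-0.0121 0.0000 0.0115], A·Δx = δb → ‖Δx‖ = 0.8522
relative error = 0.0042
realised/bound (from unrounded values) ≈ 0.0057


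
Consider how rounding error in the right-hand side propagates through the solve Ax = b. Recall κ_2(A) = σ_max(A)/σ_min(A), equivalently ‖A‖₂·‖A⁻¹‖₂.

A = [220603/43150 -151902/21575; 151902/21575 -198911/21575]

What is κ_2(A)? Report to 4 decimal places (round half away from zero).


86.3000

form AᵀA = [5638502161/74476900 -1878799887/18619225; -1878799887/18619225 2505592141/18619225] with trace 626434829/2979076 and determinant 17682025/2979076
char-poly roots: 841/4 and 21025/744769
σ_max=√(841/4)=(29/2), σ_min=√(21025/744769)=(145/863) → κ = 86.3000


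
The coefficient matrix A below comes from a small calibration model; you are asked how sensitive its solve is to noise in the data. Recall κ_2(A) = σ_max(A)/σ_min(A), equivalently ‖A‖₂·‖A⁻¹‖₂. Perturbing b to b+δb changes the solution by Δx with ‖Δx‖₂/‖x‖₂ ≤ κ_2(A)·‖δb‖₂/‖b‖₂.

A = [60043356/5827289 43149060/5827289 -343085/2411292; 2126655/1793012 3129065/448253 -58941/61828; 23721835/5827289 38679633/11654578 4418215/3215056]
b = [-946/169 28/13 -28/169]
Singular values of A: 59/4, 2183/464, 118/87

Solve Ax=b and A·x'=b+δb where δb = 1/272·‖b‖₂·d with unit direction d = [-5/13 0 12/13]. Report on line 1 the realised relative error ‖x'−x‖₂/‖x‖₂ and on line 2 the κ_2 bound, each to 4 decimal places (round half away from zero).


σ_max = 59/4, σ_min = 118/87
κ = σ_max/σ_min = (59/4)/(118/87) = 10.8750
worst-case relative error ≤ 10.8750 × 1/272 = 0.0400
solve Ax = b  →  x = [-0.9917 0.6480 1.2520]
‖b‖ = 6.0000, ‖x‖ = 1.7236
δb = ε·‖b‖·d = [-0.0085 0.0000 0.0204]; solving A·Δx = δb gives ‖Δx‖ = 0.0163
relative error = 0.0094
tightness: 0.0094 against a bound of 0.0400 (unrounded ratio ≈ 0.2360)

0.0094
0.0400


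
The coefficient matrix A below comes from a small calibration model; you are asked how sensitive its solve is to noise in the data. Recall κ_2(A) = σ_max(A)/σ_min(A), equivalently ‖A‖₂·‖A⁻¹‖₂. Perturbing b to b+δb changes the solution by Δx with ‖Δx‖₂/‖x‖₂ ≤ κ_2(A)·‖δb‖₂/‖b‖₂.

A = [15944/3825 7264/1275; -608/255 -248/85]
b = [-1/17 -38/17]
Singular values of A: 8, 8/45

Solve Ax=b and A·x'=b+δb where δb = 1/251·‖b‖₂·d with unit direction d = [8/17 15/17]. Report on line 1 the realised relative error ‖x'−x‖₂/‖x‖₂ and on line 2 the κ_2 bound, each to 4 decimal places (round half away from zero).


0.0045
0.1793

from the listed singular values, σ₁ = 8, σ_n = 8/45
condition number: 8 ÷ (8/45) = 45.0000
κ_2(A)·‖δb‖/‖b‖ = 0.1793
solve Ax = b  →  x = [9.0750 -6.6500]
‖b‖ = 2.2361, ‖x‖ = 11.2507
with δb = [0.0042 0.0079], A·Δx = δb → ‖Δx‖ = 0.0501
relative error = 0.0045
realised/bound (from unrounded values) ≈ 0.0248


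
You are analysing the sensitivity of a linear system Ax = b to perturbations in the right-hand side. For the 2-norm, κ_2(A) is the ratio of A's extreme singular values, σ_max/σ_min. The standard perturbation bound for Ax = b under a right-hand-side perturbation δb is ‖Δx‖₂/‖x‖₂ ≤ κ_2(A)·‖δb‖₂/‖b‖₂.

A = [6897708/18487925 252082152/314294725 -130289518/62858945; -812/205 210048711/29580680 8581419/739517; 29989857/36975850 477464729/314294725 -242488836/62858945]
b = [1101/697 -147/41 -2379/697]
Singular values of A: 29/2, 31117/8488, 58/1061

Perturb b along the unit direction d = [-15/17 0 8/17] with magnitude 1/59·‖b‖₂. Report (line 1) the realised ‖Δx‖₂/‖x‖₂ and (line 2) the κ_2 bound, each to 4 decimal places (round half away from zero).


0.0294
4.4958

from the listed singular values, σ₁ = 29/2, σ_n = 58/1061
condition number: (29/2) ÷ (58/1061) = 265.2500
bound on ‖Δx‖/‖x‖: κ·ε = 265.2500·1/59 = 4.4958
solve Ax = b  →  x = [-52.6262 -8.0467 -13.3486]
2-norm of b is 5.1962; of x, 54.8858
with δb = [-0.0777 0.0000 0.0414], A·Δx = δb → ‖Δx‖ = 1.6111
realised ‖Δx‖/‖x‖ = 0.0294
so the bound overstates the realised error by a factor of ≈ 153.1603 (computed from the unrounded values)


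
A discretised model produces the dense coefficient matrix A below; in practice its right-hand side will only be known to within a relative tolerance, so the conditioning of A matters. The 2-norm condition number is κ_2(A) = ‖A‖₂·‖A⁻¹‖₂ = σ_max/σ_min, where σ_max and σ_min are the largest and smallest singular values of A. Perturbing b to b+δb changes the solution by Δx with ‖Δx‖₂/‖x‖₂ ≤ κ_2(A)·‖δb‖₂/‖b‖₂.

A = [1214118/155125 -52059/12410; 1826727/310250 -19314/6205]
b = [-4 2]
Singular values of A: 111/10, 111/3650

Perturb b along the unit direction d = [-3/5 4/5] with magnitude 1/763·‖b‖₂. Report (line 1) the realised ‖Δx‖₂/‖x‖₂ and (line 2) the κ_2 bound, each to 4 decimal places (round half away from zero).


0.0015
0.4784

σ_max = 111/10, σ_min = 111/3650
κ_2(A) = (111/10) / (111/3650) = 365.0000
bound on ‖Δx‖/‖x‖: κ·ε = 365.0000·1/763 = 0.4784
solve Ax = b  →  x = [61.7382 116.1420]
‖b‖ = 4.4721, ‖x‖ = 131.5317
δb = ε·‖b‖·d = [-0.0035 0.0047]; solving A·Δx = δb gives ‖Δx‖ = 0.1927
realised ‖Δx‖/‖x‖ = 0.0015
tightness: 0.0015 against a bound of 0.4784 (unrounded ratio ≈ 0.0031)


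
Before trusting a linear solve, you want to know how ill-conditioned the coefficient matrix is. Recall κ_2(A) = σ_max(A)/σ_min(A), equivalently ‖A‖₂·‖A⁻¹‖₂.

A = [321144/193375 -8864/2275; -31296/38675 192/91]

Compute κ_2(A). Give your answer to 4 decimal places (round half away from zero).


65.6250

AᵀA = [33968448/9953125 -16279296/1990625; -16279296/1990625 7816192/398125]; tr = 17644096/765625, det = 2359296/19140625
char-poly roots: 576/25 and 4096/765625
so κ_2 = √((576/25) / (4096/765625)) = 65.6250


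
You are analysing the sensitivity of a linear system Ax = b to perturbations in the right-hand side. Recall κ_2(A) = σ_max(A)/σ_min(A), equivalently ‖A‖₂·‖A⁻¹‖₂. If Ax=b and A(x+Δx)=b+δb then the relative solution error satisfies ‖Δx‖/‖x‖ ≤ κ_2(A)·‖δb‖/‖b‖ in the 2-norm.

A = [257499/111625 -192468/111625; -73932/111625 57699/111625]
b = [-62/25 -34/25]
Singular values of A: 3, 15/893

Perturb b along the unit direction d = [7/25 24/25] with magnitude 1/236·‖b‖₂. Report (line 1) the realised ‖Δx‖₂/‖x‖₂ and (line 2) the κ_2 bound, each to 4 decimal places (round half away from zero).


0.0060
0.7568

from the listed singular values, σ₁ = 3, σ_n = 15/893
κ_2(A) = 3 / (15/893) = 178.6000
worst-case relative error ≤ 178.6000 × 1/236 = 0.7568
solve Ax = b  →  x = [-71.9733 -94.8533]
‖b‖ = 2.8284, ‖x‖ = 119.0685
re-solving with b+δb shifts x by Δx of norm 0.7135
dividing the unrounded norms, ‖Δx‖/‖x‖ = 0.0060
tightness: 0.0060 against a bound of 0.7568 (unrounded ratio ≈ 0.0079)


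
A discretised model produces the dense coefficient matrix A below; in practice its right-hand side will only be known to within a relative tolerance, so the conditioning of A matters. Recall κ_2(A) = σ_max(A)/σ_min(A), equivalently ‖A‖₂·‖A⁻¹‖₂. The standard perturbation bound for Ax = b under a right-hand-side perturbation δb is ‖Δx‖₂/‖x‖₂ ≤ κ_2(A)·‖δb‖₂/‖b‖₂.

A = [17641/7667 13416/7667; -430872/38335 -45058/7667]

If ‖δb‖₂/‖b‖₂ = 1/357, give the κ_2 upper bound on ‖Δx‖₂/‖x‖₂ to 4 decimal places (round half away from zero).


form AᵀA = [115068889/874225 12253176/174845; 12253176/174845 1314820/34969] with trace 511901/3025 and determinant 114244/3025
eigenvalues of AᵀA: λ = (tr ± √(tr²−4·det))/2 = 169, 676/3025
κ_2(A) = √(λ_max/λ_min) = √(169 / (676/3025)) = 27.5000
worst-case relative error ≤ 27.5000 × 1/357 = 0.0770

0.0770


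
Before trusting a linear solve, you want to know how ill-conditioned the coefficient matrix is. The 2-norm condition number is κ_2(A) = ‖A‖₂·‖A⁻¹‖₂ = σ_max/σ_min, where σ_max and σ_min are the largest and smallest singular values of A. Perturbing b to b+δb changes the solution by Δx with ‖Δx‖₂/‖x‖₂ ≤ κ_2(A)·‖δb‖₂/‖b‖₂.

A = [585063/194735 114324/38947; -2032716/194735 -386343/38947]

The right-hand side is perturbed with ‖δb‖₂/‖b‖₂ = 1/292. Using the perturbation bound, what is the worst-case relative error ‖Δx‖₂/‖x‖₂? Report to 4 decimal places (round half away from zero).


0.9199

form AᵀA = [178969322025/1516868809 170442468000/1516868809; 170442468000/1516868809 162330890625/1516868809] with trace 405826650/1803649 and determinant 1265625/1803649
solving λ² − 405826650/1803649·λ + 1265625/1803649 = 0 gives λ = 225, 5625/1803649
κ = σ_max/σ_min = 15/(75/1343) = 268.6000
bound on ‖Δx‖/‖x‖: κ·ε = 268.6000·1/292 = 0.9199


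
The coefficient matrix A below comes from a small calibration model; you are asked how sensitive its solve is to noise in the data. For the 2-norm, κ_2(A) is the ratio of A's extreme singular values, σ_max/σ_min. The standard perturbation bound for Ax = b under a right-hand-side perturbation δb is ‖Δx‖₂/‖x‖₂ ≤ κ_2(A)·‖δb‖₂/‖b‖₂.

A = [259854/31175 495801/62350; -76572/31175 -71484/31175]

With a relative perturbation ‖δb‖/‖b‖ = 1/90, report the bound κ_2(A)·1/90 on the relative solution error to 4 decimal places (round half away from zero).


M = AᵀA = [117419796/1555009 111826575/1555009; 111826575/1555009 426013569/6220036]. tr(M)=1065033/7396, det(M)=324/1849
λ_max, λ_min = (1065033/7396 ± √1134256950225/54700816)/2 = 144, 9/7396
κ = σ_max/σ_min = 12/(3/86) = 344.0000
κ_2(A)·‖δb‖/‖b‖ = 3.8222

3.8222


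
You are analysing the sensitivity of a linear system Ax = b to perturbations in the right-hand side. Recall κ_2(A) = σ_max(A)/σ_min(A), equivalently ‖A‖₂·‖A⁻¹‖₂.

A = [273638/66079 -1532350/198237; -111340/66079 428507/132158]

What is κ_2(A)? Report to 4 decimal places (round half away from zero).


M = AᵀA = [30377428/1519817 -170857690/4559451; -170857690/4559451 3844396217/54713412]. tr(M)=290469625/3218436, det(M)=130321/804609
char-poly roots: 361/4 and 1444/804609
κ = σ_max/σ_min = (19/2)/(38/897) = 224.2500

224.2500


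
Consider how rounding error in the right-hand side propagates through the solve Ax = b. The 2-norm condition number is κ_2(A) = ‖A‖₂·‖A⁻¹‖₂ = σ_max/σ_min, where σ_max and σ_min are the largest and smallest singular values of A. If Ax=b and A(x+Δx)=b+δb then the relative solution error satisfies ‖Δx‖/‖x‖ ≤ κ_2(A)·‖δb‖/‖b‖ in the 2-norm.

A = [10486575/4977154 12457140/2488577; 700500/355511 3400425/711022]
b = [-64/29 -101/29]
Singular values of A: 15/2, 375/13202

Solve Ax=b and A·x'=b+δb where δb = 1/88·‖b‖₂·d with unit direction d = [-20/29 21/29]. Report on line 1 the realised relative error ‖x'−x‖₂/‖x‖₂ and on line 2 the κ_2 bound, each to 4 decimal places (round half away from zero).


0.0468
3.0005

largest singular value 15/2, smallest 375/13202
κ = σ_max/σ_min = (15/2)/(375/13202) = 264.0400
worst-case relative error ≤ 264.0400 × 1/88 = 3.0005
solve Ax = b  →  x = [32.2921 -14.0328]
2-norm of b is 4.1231; of x, 35.2094
Δx = A⁻¹·δb where δb = 1/88·4.1231·d; ‖Δx‖ = 1.6495
relative error = 0.0468
realised/bound (from unrounded values) ≈ 0.0156


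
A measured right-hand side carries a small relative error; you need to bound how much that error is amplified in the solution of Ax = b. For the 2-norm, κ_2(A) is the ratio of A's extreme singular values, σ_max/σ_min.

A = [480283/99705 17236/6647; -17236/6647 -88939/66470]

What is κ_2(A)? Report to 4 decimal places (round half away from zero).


138.0000

M = AᵀA = [1029462601/34398225 36600646/2293215; 36600646/2293215 130166489/15288100]. tr(M)=3660449/95220, det(M)=923521/11902500
eigenvalues of AᵀA: λ = (tr ± √(tr²−4·det))/2 = 961/25, 961/476100
κ_2(A) = √(λ_max/λ_min) = √((961/25) / (961/476100)) = 138.0000


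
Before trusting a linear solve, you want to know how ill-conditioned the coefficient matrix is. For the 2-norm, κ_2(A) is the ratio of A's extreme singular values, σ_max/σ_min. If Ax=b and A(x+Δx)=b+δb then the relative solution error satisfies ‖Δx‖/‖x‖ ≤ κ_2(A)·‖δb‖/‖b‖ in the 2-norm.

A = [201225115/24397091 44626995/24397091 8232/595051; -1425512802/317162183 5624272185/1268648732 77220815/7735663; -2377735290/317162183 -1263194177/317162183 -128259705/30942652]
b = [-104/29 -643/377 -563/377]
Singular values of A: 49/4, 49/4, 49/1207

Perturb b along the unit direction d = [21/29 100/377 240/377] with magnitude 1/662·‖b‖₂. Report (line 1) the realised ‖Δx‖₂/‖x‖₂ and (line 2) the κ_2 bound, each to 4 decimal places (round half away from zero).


0.0016
0.4558

σ_max = 49/4, σ_min = 49/1207
κ = σ_max/σ_min = (49/4)/(49/1207) = 301.7500
bound on ‖Δx‖/‖x‖: κ·ε = 301.7500·1/662 = 0.4558
solve Ax = b  →  x = [-19.1553 84.7629 -46.4394]
2-norm of b is 4.2426; of x, 98.5307
with δb = [0.0046 0.0017 0.0041], A·Δx = δb → ‖Δx‖ = 0.1579
dividing the unrounded norms, ‖Δx‖/‖x‖ = 0.0016
so the bound overstates the realised error by a factor of ≈ 284.4928 (computed from the unrounded values)


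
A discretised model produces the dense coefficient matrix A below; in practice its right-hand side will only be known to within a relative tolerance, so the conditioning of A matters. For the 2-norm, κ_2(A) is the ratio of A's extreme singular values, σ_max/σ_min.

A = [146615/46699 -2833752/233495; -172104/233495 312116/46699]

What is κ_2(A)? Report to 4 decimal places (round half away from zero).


AᵀA = [1962002569/188650225 -1623484296/37730045; -1623484296/37730045 36213011536/188650225]; tr = 4541941/22445, det = 406586896/2805625
λ_max, λ_min = (4541941/22445 ± √508430026882449/12594450625)/2 = 5041/25, 80656/112225
so κ_2 = √((5041/25) / (80656/112225)) = 16.7500

16.7500


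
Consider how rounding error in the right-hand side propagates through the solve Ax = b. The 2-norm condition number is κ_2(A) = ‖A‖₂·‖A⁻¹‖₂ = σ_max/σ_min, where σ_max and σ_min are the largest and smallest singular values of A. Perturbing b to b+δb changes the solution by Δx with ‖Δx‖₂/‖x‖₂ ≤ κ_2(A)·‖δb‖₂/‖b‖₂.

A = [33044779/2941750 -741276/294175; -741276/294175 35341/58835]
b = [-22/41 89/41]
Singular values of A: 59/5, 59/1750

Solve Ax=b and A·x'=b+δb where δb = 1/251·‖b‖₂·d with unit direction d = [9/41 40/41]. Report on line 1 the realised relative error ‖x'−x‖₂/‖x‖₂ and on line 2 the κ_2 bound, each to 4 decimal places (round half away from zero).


σ_max = 59/5, σ_min = 59/1750
condition number: (59/5) ÷ (59/1750) = 350.0000
worst-case relative error ≤ 350.0000 × 1/251 = 1.3944
solve Ax = b  →  x = [12.9392 57.8938]
‖b‖₂ = 2.2361 and ‖x‖₂ = 59.3221
with δb = [0.0020 0.0087], A·Δx = δb → ‖Δx‖ = 0.2642
dividing the unrounded norms, ‖Δx‖/‖x‖ = 0.0045
tightness: 0.0045 against a bound of 1.3944 (unrounded ratio ≈ 0.0032)

0.0045
1.3944


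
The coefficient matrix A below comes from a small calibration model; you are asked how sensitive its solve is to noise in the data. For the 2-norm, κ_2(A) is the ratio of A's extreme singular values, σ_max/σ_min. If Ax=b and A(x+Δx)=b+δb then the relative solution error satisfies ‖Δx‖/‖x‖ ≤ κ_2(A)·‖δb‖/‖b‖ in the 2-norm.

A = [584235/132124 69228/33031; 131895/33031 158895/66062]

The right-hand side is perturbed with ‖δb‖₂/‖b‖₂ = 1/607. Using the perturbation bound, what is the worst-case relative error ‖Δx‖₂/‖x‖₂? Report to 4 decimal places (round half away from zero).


0.0331

form AᵀA = [736826625/20757136 48965715/2594642; 48965715/2594642 52815321/5189284] with trace 3280581/71824 and determinant 1476225/287296
char-poly roots: 729/16 and 2025/17956
σ_max=√(729/16)=(27/4), σ_min=√(2025/17956)=(45/134) → κ = 20.1000
bound on ‖Δx‖/‖x‖: κ·ε = 20.1000·1/607 = 0.0331


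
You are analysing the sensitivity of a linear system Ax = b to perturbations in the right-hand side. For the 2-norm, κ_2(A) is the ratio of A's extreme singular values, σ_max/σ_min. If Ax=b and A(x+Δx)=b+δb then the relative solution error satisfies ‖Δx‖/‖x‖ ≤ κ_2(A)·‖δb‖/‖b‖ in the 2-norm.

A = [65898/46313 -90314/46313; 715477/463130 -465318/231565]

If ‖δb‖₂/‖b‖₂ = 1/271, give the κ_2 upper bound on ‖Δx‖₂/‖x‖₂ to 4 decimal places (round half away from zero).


form AᵀA = [1125043969/255040900 -374851323/63760225; -374851323/63760225 499924264/63760225] with trace 124989641/10201636 and determinant 60025/2550409
eigenvalues of AᵀA: λ = (tr ± √(tr²−4·det))/2 = 49/4, 4900/2550409
κ_2(A) = √(λ_max/λ_min) = √((49/4) / (4900/2550409)) = 79.8500
perturbation bound = 79.8500·1/271 = 0.2946

0.2946


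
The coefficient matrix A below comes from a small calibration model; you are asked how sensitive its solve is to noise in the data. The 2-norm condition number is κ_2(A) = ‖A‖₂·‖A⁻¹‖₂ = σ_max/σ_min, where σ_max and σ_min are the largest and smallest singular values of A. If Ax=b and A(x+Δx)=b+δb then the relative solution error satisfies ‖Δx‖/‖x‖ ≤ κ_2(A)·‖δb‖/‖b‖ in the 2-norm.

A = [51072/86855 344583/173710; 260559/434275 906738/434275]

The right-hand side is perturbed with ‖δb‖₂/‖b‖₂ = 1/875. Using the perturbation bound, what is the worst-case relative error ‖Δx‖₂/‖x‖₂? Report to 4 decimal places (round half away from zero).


0.2738

M = AᵀA = [158263641/224250625 542497662/224250625; 542497662/224250625 7440108561/897002500]. tr(M)=12917061/1435204, det(M)=2025/1435204
eigenvalues of AᵀA: λ = (tr ± √(tr²−4·det))/2 = 9, 225/1435204
so κ_2 = √(9 / (225/1435204)) = 239.6000
κ_2(A)·‖δb‖/‖b‖ = 0.2738


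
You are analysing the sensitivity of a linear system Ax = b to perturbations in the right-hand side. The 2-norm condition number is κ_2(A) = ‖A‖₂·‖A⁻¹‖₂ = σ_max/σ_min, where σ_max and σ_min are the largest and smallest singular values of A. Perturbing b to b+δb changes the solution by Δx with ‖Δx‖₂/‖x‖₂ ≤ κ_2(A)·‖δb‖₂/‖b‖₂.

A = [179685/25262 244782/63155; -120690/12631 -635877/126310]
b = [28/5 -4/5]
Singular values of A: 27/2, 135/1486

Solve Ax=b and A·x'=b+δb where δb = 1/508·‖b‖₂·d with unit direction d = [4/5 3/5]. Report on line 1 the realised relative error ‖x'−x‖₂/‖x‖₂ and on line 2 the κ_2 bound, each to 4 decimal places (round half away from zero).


0.0028
0.2925

σ_max = 27/2, σ_min = 135/1486
condition number: (27/2) ÷ (135/1486) = 148.6000
worst-case relative error ≤ 148.6000 × 1/508 = 0.2925
solve Ax = b  →  x = [-20.4584 38.9891]
‖b‖₂ = 5.6569 and ‖x‖₂ = 44.0306
re-solving with b+δb shifts x by Δx of norm 0.1226
realised ‖Δx‖/‖x‖ = 0.0028
tightness: 0.0028 against a bound of 0.2925 (unrounded ratio ≈ 0.0095)


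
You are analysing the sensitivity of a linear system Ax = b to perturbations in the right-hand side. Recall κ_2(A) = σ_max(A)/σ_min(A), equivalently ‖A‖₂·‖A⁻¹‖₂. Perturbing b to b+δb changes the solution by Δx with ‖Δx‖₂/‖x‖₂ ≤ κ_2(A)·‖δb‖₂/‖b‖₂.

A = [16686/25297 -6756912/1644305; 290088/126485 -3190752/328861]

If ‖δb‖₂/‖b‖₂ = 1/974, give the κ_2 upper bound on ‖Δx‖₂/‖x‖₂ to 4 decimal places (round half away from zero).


0.0396

form AᵀA = [91111612644/15998455225 -79872669216/3199691045; -79872669216/3199691045 1776203064576/15998455225] with trace 222167124/1903445 and determinant 2176782336/237930625
eigenvalues of AᵀA: λ = (tr ± √(tr²−4·det))/2 = 2916/25, 746496/9517225
κ_2(A) = √(λ_max/λ_min) = √((2916/25) / (746496/9517225)) = 38.5625
bound on ‖Δx‖/‖x‖: κ·ε = 38.5625·1/974 = 0.0396


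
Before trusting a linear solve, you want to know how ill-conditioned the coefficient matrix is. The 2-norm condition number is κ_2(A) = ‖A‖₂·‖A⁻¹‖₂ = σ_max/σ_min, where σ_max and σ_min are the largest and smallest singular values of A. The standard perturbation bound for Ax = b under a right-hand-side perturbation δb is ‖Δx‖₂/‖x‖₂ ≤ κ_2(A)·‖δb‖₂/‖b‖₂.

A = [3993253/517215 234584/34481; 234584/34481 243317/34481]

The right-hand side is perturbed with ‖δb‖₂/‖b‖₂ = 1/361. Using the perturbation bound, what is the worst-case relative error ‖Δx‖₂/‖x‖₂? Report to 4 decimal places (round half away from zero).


0.0681

M = AᵀA = [33683402449/318087225 2131899392/21205815; 2131899392/21205815 135829745/1413721]. tr(M)=76391314/378225, det(M)=25411681/378225
char-poly roots: 5041/25 and 5041/15129
κ_2(A) = √(λ_max/λ_min) = √((5041/25) / (5041/15129)) = 24.6000
perturbation bound = 24.6000·1/361 = 0.0681


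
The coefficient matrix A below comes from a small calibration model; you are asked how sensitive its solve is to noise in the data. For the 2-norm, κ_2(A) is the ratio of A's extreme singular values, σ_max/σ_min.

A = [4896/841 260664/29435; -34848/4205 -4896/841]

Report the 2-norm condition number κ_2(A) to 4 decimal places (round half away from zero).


AᵀA = [2156544/21025 587520/5887; 587520/5887 115707456/1030225]; tr = 263232/1225, det = 47775744/30625
eigenvalues of AᵀA: λ = (tr ± √(tr²−4·det))/2 = 5184/25, 9216/1225
σ_max=√(5184/25)=(72/5), σ_min=√(9216/1225)=(96/35) → κ = 5.2500

5.2500


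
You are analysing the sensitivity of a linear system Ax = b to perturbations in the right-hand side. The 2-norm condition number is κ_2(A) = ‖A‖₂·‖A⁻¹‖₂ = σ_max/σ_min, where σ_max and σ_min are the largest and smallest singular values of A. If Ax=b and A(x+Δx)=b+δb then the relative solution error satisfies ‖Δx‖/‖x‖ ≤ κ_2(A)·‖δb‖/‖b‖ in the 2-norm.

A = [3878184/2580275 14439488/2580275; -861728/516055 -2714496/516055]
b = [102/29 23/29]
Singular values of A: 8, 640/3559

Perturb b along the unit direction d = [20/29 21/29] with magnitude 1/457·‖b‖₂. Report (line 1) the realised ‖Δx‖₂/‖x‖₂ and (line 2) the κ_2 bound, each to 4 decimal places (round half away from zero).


from the listed singular values, σ₁ = 8, σ_n = 640/3559
κ = σ_max/σ_min = 8/(640/3559) = 44.4875
perturbation bound = 44.4875·1/457 = 0.0973
solve Ax = b  →  x = [-15.9455 4.9112]
‖b‖₂ = 3.6056 and ‖x‖₂ = 16.6847
δb = ε·‖b‖·d = [0.0054 0.0057]; solving A·Δx = δb gives ‖Δx‖ = 0.0439
relative error = 0.0026
so the bound overstates the realised error by a factor of ≈ 37.0200 (computed from the unrounded values)

0.0026
0.0973


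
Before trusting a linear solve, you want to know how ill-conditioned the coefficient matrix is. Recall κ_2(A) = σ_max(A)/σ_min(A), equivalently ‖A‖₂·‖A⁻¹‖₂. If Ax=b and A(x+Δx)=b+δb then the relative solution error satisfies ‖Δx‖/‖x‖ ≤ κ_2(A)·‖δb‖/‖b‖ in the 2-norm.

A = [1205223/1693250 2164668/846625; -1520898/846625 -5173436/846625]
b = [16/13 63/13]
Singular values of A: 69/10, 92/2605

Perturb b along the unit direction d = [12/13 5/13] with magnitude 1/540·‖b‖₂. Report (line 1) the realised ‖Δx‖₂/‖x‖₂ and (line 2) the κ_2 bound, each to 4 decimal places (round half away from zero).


0.0031
0.3618

from the listed singular values, σ₁ = 69/10, σ_n = 92/2605
κ_2(A) = (69/10) / (92/2605) = 195.3750
κ_2(A)·‖δb‖/‖b‖ = 0.3618
solve Ax = b  →  x = [-81.7101 23.2283]
2-norm of b is 5.0000; of x, 84.9476
with δb = [0.0085 0.0036], A·Δx = δb → ‖Δx‖ = 0.2622
realised ‖Δx‖/‖x‖ = 0.0031
realised/bound (from unrounded values) ≈ 0.0085


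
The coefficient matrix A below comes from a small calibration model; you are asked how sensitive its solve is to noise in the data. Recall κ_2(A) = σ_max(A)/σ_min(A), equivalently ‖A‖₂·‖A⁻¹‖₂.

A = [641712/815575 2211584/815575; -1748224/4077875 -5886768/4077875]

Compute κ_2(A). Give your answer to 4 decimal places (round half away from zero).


383.8000

AᵀA = [46197731584/57540015625 158378508288/57540015625; 158378508288/57540015625 543016028416/57540015625]; tr = 942742016/92064025, det = 65536/92064025
char-poly roots: 256/25 and 256/3682561
so κ_2 = √((256/25) / (256/3682561)) = 383.8000


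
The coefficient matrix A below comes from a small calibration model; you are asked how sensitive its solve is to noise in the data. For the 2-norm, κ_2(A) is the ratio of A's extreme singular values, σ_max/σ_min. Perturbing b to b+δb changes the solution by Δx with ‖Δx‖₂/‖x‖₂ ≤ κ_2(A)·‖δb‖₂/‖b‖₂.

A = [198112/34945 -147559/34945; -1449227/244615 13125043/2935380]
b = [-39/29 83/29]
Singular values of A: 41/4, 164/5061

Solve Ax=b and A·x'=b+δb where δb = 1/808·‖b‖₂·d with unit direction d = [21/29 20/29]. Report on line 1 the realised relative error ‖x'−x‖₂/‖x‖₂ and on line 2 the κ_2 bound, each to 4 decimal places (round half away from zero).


0.0039
0.3915

largest singular value 41/4, smallest 164/5061
κ = σ_max/σ_min = (41/4)/(164/5061) = 316.3125
κ_2(A)·‖δb‖/‖b‖ = 0.3915
solve Ax = b  →  x = [18.2817 24.8634]
‖b‖₂ = 3.1623 and ‖x‖₂ = 30.8611
with δb = [0.0028 0.0027], A·Δx = δb → ‖Δx‖ = 0.1208
realised ‖Δx‖/‖x‖ = 0.0039
so the bound overstates the realised error by a factor of ≈ 100.0313 (computed from the unrounded values)


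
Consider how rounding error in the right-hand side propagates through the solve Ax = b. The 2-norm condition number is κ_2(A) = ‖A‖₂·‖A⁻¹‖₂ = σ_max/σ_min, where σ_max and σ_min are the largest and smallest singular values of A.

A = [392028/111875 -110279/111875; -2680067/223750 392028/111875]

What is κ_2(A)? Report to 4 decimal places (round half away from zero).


358.0000

AᵀA = [12476004697/80102500 -909700974/20025625; -909700974/20025625 265355857/20025625]; tr = 21659885/128164, det = 28561/128164
eigenvalues of AᵀA: λ = (tr ± √(tr²−4·det))/2 = 169, 169/128164
κ = σ_max/σ_min = 13/(13/358) = 358.0000


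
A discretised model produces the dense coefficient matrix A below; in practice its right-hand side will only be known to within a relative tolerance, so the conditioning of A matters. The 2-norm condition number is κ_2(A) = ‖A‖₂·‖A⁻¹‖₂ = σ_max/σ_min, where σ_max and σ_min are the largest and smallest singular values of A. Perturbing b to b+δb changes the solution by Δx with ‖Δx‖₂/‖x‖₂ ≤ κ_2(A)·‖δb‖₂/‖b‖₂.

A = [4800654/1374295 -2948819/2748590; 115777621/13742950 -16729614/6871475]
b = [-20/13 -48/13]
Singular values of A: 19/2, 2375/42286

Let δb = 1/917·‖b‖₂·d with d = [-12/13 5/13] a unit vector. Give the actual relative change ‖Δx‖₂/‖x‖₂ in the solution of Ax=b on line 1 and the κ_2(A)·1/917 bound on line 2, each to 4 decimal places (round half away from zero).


σ_max = 19/2, σ_min = 2375/42286
condition number: (19/2) ÷ (2375/42286) = 169.1440
worst-case relative error ≤ 169.1440 × 1/917 = 0.1845
solve Ax = b  →  x = [-0.4042 0.1179]
‖b‖₂ = 4.0000 and ‖x‖₂ = 0.4211
re-solving with b+δb shifts x by Δx of norm 0.0777
dividing the unrounded norms, ‖Δx‖/‖x‖ = 0.1845
tightness: 0.1845 against a bound of 0.1845; the bound is attained (ratio 1)

0.1845
0.1845


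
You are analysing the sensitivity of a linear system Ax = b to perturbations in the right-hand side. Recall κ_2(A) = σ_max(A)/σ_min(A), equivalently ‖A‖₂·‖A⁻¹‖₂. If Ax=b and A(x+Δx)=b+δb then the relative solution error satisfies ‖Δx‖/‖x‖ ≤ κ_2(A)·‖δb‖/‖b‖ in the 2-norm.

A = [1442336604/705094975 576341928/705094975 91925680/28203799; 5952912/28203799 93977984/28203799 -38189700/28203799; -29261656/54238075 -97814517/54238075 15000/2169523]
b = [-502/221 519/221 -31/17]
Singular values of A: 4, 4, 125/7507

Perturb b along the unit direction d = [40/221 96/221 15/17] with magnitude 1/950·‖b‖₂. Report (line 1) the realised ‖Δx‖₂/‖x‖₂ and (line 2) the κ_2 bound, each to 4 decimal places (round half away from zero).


from the listed singular values, σ₁ = 4, σ_n = 125/7507
κ_2(A) = 4 / (125/7507) = 240.2240
bound on ‖Δx‖/‖x‖: κ·ε = 240.2240·1/950 = 0.2529
solve Ax = b  →  x = [50.6721 -14.2585 -28.9234]
2-norm of b is 3.7417; of x, 60.0628
with δb = [0.0007 0.0017 0.0035], A·Δx = δb → ‖Δx‖ = 0.2365
dividing the unrounded norms, ‖Δx‖/‖x‖ = 0.0039
tightness: 0.0039 against a bound of 0.2529 (unrounded ratio ≈ 0.0156)

0.0039
0.2529


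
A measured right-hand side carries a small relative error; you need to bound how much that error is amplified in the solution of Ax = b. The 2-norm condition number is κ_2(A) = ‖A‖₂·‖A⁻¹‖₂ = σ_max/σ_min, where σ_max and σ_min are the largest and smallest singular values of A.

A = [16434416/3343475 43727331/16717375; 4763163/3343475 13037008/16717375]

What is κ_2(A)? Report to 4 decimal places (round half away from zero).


314.6800

form AᵀA = [468444401641/17886120121 1249168867776/89430600605; 1249168867776/89430600605 3331268886361/447153003025] with trace 52049754074/1547242225 and determinant 707281/61889689
eigenvalues of AᵀA: λ = (tr ± √(tr²−4·det))/2 = 841/25, 21025/61889689
σ_max=√(841/25)=(29/5), σ_min=√(21025/61889689)=(145/7867) → κ = 314.6800


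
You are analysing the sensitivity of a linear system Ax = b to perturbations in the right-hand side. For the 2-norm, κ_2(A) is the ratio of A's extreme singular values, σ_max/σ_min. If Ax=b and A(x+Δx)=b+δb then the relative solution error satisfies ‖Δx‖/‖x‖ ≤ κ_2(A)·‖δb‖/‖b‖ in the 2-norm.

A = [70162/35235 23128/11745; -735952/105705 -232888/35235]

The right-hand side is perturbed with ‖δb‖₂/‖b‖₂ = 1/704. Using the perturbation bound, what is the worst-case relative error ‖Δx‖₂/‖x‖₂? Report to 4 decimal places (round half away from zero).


AᵀA = [808178900/15411789 256550000/5137263; 256550000/5137263 81449600/1712421]; tr = 53145700/531441, det = 160000/531441
char-poly roots: 100 and 1600/531441
κ = σ_max/σ_min = 10/(40/729) = 182.2500
bound on ‖Δx‖/‖x‖: κ·ε = 182.2500·1/704 = 0.2589

0.2589


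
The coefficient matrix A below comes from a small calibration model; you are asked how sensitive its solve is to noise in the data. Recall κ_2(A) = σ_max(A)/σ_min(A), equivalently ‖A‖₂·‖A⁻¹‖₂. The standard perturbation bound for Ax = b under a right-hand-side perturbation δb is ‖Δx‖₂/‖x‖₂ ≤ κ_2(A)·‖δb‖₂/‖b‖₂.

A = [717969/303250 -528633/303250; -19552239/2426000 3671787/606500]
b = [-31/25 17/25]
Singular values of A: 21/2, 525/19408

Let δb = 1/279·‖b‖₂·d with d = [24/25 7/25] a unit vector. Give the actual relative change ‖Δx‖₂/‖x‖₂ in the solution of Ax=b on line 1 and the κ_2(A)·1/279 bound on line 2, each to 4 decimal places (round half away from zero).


0.0051
1.3913

largest singular value 21/2, smallest 525/19408
condition number: (21/2) ÷ (525/19408) = 388.1600
bound on ‖Δx‖/‖x‖: κ·ε = 388.1600·1/279 = 1.3913
solve Ax = b  →  x = [-22.2568 -29.5170]
‖b‖ = 1.4142, ‖x‖ = 36.9677
δb = ε·‖b‖·d = [0.0049 0.0014]; solving A·Δx = δb gives ‖Δx‖ = 0.1874
realised ‖Δx‖/‖x‖ = 0.0051
so the bound overstates the realised error by a factor of ≈ 274.4715 (computed from the unrounded values)


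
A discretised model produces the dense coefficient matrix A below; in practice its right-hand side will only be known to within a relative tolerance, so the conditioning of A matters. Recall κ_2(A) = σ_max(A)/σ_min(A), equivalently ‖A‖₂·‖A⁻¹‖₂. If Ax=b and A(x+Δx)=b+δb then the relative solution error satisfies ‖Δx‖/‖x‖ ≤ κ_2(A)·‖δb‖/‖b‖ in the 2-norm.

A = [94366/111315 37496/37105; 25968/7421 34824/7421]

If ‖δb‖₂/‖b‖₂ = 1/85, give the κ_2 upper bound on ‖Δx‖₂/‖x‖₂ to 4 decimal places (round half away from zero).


0.9582

M = AᵀA = [95556676/7371225 42451856/2457075; 42451856/2457075 18871936/819025]. tr(M)=10616164/294849, det(M)=6400/32761
eigenvalues of AᵀA: λ = (tr ± √(tr²−4·det))/2 = 36, 1600/294849
so κ_2 = √(36 / (1600/294849)) = 81.4500
perturbation bound = 81.4500·1/85 = 0.9582


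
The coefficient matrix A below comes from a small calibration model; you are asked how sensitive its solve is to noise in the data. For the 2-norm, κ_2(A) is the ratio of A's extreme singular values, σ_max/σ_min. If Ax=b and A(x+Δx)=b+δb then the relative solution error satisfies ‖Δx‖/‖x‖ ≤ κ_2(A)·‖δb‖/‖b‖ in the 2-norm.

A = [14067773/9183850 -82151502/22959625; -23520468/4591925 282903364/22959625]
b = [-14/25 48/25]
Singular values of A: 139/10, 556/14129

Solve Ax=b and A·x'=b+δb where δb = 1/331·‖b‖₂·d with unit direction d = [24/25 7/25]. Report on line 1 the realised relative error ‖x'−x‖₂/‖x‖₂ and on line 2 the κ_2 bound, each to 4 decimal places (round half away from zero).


1.0671
1.0671

σ_max = 139/10, σ_min = 556/14129
κ = σ_max/σ_min = (139/10)/(556/14129) = 353.2250
perturbation bound = 353.2250·1/331 = 1.0671
solve Ax = b  →  x = [-0.0553 0.1328]
‖b‖ = 2.0000, ‖x‖ = 0.1439
Δx = A⁻¹·δb where δb = 1/331·2.0000·d; ‖Δx‖ = 0.1535
relative error = 1.0671
realised/bound = 1 exactly: the bound is attained for this b and d


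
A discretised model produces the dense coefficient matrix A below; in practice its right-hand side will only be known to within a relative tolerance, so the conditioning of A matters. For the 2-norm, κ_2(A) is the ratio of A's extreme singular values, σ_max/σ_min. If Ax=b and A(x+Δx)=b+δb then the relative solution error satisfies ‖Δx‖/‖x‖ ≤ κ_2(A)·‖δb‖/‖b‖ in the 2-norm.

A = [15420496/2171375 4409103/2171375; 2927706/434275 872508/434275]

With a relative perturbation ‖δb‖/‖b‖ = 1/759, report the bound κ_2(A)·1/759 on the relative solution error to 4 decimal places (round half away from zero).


form AᵀA = [537548463076/5606265625 156779700168/5606265625; 156779700168/5606265625 45745475049/5606265625] with trace 933270301/8970025 and determinant 3006756/8970025
solving λ² − 933270301/8970025·λ + 3006756/8970025 = 0 gives λ = 2601/25, 1156/358801
σ_max=√(2601/25)=(51/5), σ_min=√(1156/358801)=(34/599) → κ = 179.7000
worst-case relative error ≤ 179.7000 × 1/759 = 0.2368

0.2368


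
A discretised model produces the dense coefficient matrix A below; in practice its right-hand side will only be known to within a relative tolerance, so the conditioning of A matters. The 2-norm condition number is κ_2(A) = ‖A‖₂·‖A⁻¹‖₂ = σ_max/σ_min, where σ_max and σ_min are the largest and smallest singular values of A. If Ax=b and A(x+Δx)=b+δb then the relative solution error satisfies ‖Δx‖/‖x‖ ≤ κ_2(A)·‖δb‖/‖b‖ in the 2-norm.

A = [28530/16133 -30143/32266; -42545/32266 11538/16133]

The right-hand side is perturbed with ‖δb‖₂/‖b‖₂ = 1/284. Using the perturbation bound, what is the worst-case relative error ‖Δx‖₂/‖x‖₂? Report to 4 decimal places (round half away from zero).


0.6683

AᵀA = [5065920625/1041094756 -675432000/260273689; -675432000/260273689 1441102225/1041094756]; tr = 11257825/1801202, det = 15625/14409616
eigenvalues of AᵀA: λ = (tr ± √(tr²−4·det))/2 = 25/4, 625/3602404
σ_max=√(25/4)=(5/2), σ_min=√(625/3602404)=(25/1898) → κ = 189.8000
perturbation bound = 189.8000·1/284 = 0.6683


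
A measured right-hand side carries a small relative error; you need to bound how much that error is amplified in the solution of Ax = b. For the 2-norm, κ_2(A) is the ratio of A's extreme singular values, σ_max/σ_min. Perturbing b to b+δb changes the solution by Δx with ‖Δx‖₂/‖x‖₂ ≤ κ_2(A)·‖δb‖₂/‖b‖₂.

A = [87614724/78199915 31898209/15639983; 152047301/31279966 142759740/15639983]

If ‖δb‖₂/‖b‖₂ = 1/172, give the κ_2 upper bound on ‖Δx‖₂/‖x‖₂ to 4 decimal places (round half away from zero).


AᵀA = [362085010696609/14551402036900 33944280591186/727570101845; 33944280591186/727570101845 12729232065601/145514020369]; tr = 5657467879781/50350872100, det = 197262025/2014034884
λ_max, λ_min = (5657467879781/50350872100 ± √32005949579254627268357961/2535210321230558410000)/2 = 2809/25, 1755625/2014034884
σ_max=√(2809/25)=(53/5), σ_min=√(1755625/2014034884)=(1325/44878) → κ = 359.0240
bound on ‖Δx‖/‖x‖: κ·ε = 359.0240·1/172 = 2.0873

2.0873


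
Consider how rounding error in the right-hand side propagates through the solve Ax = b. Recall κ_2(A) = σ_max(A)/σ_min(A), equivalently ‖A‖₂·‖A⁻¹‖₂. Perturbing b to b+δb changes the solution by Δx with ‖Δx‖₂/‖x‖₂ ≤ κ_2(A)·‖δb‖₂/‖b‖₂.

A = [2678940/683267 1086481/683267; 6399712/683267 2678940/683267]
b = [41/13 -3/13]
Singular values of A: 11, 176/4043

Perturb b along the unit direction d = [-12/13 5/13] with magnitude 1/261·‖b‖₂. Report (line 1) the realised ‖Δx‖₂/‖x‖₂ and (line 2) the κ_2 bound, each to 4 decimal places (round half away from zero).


0.0040
0.9682

σ_max = 11, σ_min = 176/4043
κ_2(A) = 11 / (176/4043) = 252.6875
perturbation bound = 252.6875·1/261 = 0.9682
solve Ax = b  →  x = [26.5896 -63.5787]
2-norm of b is 3.1623; of x, 68.9148
δb = ε·‖b‖·d = [-0.0112 0.0047]; solving A·Δx = δb gives ‖Δx‖ = 0.2783
relative error = 0.0040
so the bound overstates the realised error by a factor of ≈ 239.7206 (computed from the unrounded values)


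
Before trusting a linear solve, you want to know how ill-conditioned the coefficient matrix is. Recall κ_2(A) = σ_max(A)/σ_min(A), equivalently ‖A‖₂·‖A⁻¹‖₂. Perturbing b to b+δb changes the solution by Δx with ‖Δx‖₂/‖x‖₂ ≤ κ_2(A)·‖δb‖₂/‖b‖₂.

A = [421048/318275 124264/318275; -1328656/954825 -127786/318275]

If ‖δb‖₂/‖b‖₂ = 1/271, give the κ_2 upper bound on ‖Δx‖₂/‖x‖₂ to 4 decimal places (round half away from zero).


1.2149

AᵀA = [3996265792/1084055625 388521952/361351875; 388521952/361351875 37777412/120450625]; tr = 6938020/1734489, det = 256/1734489
char-poly roots: 4 and 64/1734489
κ = σ_max/σ_min = 2/(8/1317) = 329.2500
worst-case relative error ≤ 329.2500 × 1/271 = 1.2149
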